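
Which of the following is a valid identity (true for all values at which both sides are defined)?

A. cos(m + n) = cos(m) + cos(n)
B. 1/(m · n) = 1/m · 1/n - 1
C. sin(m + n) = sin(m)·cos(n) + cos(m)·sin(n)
A: fails at (5, 8) — LHS = cos(13) ≈ 0.9074, RHS = cos(8) + cos(5) ≈ 0.1382.
B: fails at (1, 5) — LHS = 1/5, RHS = -4/5.
C: holds — e.g. at (1, 2), both sides equal sin(3) ≈ 0.1411.

Answer: C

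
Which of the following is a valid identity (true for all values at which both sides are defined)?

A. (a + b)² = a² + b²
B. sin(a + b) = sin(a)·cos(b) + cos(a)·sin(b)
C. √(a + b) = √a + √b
A: fails at (6, 7) — LHS = 169, RHS = 85.
B: holds — e.g. at (5, 8), both sides equal sin(13) ≈ 0.4202.
C: fails at (2, 5) — LHS = √(7) ≈ 2.646, RHS = √(2) + √(5) ≈ 3.65.

Answer: B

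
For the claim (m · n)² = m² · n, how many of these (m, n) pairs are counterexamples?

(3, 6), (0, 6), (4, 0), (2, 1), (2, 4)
Testing each pair:
(3, 6): LHS = 324, RHS = 54 → counterexample
(0, 6): LHS = 0, RHS = 0 → satisfies claim
(4, 0): LHS = 0, RHS = 0 → satisfies claim
(2, 1): LHS = 4, RHS = 4 → satisfies claim
(2, 4): LHS = 64, RHS = 16 → counterexample

That makes 2 counterexamples.

Answer: 2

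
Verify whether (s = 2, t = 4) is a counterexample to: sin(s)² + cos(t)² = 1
Substituting s = 2, t = 4:
LHS = sin(2)² + cos(4)² ≈ 1.254
RHS = 1

Since LHS ≠ RHS, this pair disproves the claim.

Answer: Yes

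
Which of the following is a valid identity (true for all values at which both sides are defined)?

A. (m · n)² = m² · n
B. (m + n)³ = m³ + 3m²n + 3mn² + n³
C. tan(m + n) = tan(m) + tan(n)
B

A: fails at (2, 4) — LHS = 64, RHS = 16.
B: holds — e.g. at (4, 6), both sides equal 1000.
C: fails at (1, 5) — LHS = tan(6) ≈ -0.291, RHS = tan(5) + tan(1) ≈ -1.823.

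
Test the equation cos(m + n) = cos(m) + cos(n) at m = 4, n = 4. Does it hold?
Fails

Substituting m = 4, n = 4:

LHS = cos(4 + 4) = cos(8) ≈ -0.1455
RHS = cos(4) + cos(4) = 2·cos(4) ≈ -1.307

LHS ≠ RHS, so the equation does not hold at this point.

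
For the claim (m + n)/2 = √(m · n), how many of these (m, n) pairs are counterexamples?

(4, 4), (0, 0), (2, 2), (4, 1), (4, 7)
Testing each pair:
(4, 4): LHS = 4, RHS = 4 → satisfies claim
(0, 0): LHS = 0, RHS = 0 → satisfies claim
(2, 2): LHS = 2, RHS = 2 → satisfies claim
(4, 1): LHS = 5/2, RHS = 2 → counterexample
(4, 7): LHS = 11/2, RHS = 2·√(7) ≈ 5.292 → counterexample

That makes 2 counterexamples.

Answer: 2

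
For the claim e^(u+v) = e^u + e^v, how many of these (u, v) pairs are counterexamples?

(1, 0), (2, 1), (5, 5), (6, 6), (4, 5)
Testing each pair:
(1, 0): LHS = e ≈ 2.718, RHS = 1 + e ≈ 3.718 → counterexample
(2, 1): LHS = e^3 ≈ 20.09, RHS = e + e^2 ≈ 10.11 → counterexample
(5, 5): LHS = e^10 ≈ 22026.5, RHS = 2·e^5 ≈ 296.8 → counterexample
(6, 6): LHS = e^12 ≈ 162754.8, RHS = 2·e^6 ≈ 806.9 → counterexample
(4, 5): LHS = e^9 ≈ 8103, RHS = e^4 + e^5 ≈ 203 → counterexample

That makes 5 counterexamples.

Answer: 5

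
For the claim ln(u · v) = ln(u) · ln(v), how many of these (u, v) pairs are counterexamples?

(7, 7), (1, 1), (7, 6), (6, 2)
Testing each pair:
(7, 7): LHS = ln(49) ≈ 3.892, RHS = ln(7)² ≈ 3.787 → counterexample
(1, 1): LHS = 0, RHS = 0 → satisfies claim
(7, 6): LHS = ln(42) ≈ 3.738, RHS = ln(6)·ln(7) ≈ 3.487 → counterexample
(6, 2): LHS = ln(12) ≈ 2.485, RHS = ln(2)·ln(6) ≈ 1.242 → counterexample

That makes 3 counterexamples.

Answer: 3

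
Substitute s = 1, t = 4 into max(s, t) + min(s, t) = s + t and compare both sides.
LHS = max(1, 4) + min(1, 4) = 5
RHS = 1 + 4 = 5

LHS = RHS: the two sides agree.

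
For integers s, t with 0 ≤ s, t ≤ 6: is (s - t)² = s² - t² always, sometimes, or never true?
It holds at (s, t) = (1, 0) (both sides equal 1), but fails at (s, t) = (0, 6) (LHS = 36, RHS = -36).

Answer: Sometimes true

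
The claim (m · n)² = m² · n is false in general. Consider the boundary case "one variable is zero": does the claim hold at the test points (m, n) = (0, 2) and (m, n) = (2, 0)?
Yes, holds at both test points

At (0, 2): LHS = 0, RHS = 0 → equal
At (2, 0): LHS = 0, RHS = 0 → equal

So the claim does hold at both of these boundary points, even though it is not an identity.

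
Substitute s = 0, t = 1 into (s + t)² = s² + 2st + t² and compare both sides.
LHS = (0 + 1)² = 1
RHS = 0² + 2·0·1 + 1² = 1

LHS = RHS: the two sides agree.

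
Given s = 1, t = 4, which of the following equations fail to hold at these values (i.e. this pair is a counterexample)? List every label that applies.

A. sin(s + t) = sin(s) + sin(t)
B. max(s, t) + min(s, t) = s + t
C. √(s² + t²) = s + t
Evaluating each claim at the given values:
A. LHS = sin(5) ≈ -0.9589, RHS = sin(4) + sin(1) ≈ 0.08467 → fails here (LHS ≠ RHS)
B. LHS = 5, RHS = 5 → holds here (LHS = RHS)
C. LHS = √(17) ≈ 4.123, RHS = 5 → fails here (LHS ≠ RHS)

Answer: A, C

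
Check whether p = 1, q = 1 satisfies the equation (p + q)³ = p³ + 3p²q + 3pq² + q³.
Substituting p = 1, q = 1:

LHS = (1 + 1)³ = 8
RHS = 1³ + 3·1²·1 + 3·1·1² + 1³ = 8

LHS = RHS, so the equation holds at this point.

Answer: Holds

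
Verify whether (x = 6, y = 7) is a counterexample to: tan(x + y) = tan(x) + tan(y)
Substituting x = 6, y = 7:
LHS = tan(6 + 7) = tan(13) ≈ 0.463
RHS = tan(6) + tan(7) ≈ 0.5804

Since LHS ≠ RHS, this pair disproves the claim.

Answer: Yes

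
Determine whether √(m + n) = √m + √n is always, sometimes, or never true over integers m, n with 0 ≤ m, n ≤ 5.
It holds at (m, n) = (2, 0) (both sides equal √(2) ≈ 1.414), but fails at (m, n) = (5, 2) (LHS = √(7) ≈ 2.646, RHS = √(2) + √(5) ≈ 3.65).

Answer: Sometimes true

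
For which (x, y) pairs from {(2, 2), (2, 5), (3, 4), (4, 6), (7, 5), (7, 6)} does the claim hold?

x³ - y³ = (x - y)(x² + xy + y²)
Testing each pair:
(2, 2): LHS = 0, RHS = 0 → holds
(2, 5): LHS = -117, RHS = -117 → holds
(3, 4): LHS = -37, RHS = -37 → holds
(4, 6): LHS = -152, RHS = -152 → holds
(7, 5): LHS = 218, RHS = 218 → holds
(7, 6): LHS = 127, RHS = 127 → holds

Every pair satisfies the claim.

Answer: All pairs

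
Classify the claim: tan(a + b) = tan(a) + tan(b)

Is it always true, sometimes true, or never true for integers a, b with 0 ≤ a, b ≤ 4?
Sometimes true

It holds at (a, b) = (3, 0) (both sides equal tan(3) ≈ -0.1425), but fails at (a, b) = (2, 4) (LHS = tan(6) ≈ -0.291, RHS = tan(2) + tan(4) ≈ -1.027).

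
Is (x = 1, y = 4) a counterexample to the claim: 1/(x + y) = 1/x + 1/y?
Substituting x = 1, y = 4:
LHS = 1/(1 + 4) = 1/5
RHS = 1/1 + 1/4 = 5/4

Since LHS ≠ RHS, this pair disproves the claim.

Answer: Yes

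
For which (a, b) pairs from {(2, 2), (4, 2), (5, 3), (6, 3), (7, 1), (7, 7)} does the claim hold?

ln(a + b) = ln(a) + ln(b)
(2, 2)

Testing each pair:
(2, 2): LHS = ln(4) ≈ 1.386, RHS = 2·ln(2) ≈ 1.386 → holds
(4, 2): LHS = ln(6) ≈ 1.792, RHS = ln(2) + ln(4) ≈ 2.079 → fails
(5, 3): LHS = ln(8) ≈ 2.079, RHS = ln(3) + ln(5) ≈ 2.708 → fails
(6, 3): LHS = ln(9) ≈ 2.197, RHS = ln(3) + ln(6) ≈ 2.89 → fails
(7, 1): LHS = ln(8) ≈ 2.079, RHS = ln(7) ≈ 1.946 → fails
(7, 7): LHS = ln(14) ≈ 2.639, RHS = 2·ln(7) ≈ 3.892 → fails

1 of 6 pairs satisfies the claim.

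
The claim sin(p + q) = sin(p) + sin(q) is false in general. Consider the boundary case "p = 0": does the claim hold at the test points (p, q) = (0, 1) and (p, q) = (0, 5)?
At (0, 1): LHS = sin(1) ≈ 0.8415, RHS = sin(1) ≈ 0.8415 → equal
At (0, 5): LHS = sin(5) ≈ -0.9589, RHS = sin(5) ≈ -0.9589 → equal

So the claim does hold at both of these boundary points, even though it is not an identity.

Answer: Yes, holds at both test points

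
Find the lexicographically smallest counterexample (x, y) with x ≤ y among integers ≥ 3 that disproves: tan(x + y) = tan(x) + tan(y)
(x, y) = (3, 3)

Substituting (3, 3) into the claim:
LHS = tan(3 + 3) = tan(6) ≈ -0.291
RHS = tan(3) + tan(3) = 2·tan(3) ≈ -0.2851

Since LHS ≠ RHS, this pair disproves the claim, and no lexicographically smaller pair (x ≤ y, integers ≥ 3) does.

For instance (5, 10) is also a counterexample (LHS = tan(15) ≈ -0.856, RHS = tan(5) + tan(10) ≈ -2.732), but it's lexicographically larger.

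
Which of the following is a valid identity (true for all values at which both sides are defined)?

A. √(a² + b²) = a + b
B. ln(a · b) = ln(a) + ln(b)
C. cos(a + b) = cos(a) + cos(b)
B

A: fails at (2, 3) — LHS = √(13) ≈ 3.606, RHS = 5.
B: holds — e.g. at (3, 4), both sides equal ln(12) ≈ 2.485.
C: fails at (3, 5) — LHS = cos(8) ≈ -0.1455, RHS = cos(3) + cos(5) ≈ -0.7063.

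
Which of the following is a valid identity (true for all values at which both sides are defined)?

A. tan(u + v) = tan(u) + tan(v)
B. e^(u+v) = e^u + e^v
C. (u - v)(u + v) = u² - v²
C

A: fails at (3, 3) — LHS = tan(6) ≈ -0.291, RHS = 2·tan(3) ≈ -0.2851.
B: fails at (2, 2) — LHS = e^4 ≈ 54.6, RHS = 2·e^2 ≈ 14.78.
C: holds — e.g. at (4, 6), both sides equal -20.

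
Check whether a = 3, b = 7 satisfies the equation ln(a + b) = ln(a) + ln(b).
Substituting a = 3, b = 7:

LHS = ln(3 + 7) = ln(10) ≈ 2.303
RHS = ln(3) + ln(7) ≈ 3.045

LHS ≠ RHS, so the equation does not hold at this point.

Answer: Fails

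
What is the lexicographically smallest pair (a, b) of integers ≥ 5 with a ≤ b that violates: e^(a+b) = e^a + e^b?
(a, b) = (5, 5)

Substituting (5, 5) into the claim:
LHS = e^(5+5) = e^10 ≈ 22026.5
RHS = e^5 + e^5 = 2·e^5 ≈ 296.8

Since LHS ≠ RHS, this pair disproves the claim, and no lexicographically smaller pair (a ≤ b, integers ≥ 5) does.

For instance (8, 9) is also a counterexample (LHS = e^17 ≈ 24154952.8, RHS = e^8 + e^9 ≈ 11084.0), but it's lexicographically larger.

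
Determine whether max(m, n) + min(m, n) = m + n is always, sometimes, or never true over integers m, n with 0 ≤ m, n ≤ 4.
Always true

The identity holds for every pair in the range. For instance at (m, n) = (1, 2): both sides equal 3.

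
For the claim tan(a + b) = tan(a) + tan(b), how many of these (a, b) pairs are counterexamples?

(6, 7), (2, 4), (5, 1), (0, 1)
3

Testing each pair:
(6, 7): LHS = tan(13) ≈ 0.463, RHS = tan(6) + tan(7) ≈ 0.5804 → counterexample
(2, 4): LHS = tan(6) ≈ -0.291, RHS = tan(2) + tan(4) ≈ -1.027 → counterexample
(5, 1): LHS = tan(6) ≈ -0.291, RHS = tan(5) + tan(1) ≈ -1.823 → counterexample
(0, 1): LHS = tan(1) ≈ 1.557, RHS = tan(1) ≈ 1.557 → satisfies claim

That makes 3 counterexamples.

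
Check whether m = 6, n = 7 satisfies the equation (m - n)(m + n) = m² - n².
Holds

Substituting m = 6, n = 7:

LHS = (6 - 7)(6 + 7) = -13
RHS = 6² - 7² = -13

LHS = RHS, so the equation holds at this point.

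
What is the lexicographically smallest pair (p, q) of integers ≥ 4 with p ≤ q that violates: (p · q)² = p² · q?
(p, q) = (4, 4)

Substituting (4, 4) into the claim:
LHS = (4 · 4)² = 256
RHS = 4² · 4 = 64

Since LHS ≠ RHS, this pair disproves the claim, and no lexicographically smaller pair (p ≤ q, integers ≥ 4) does.

For instance (6, 7) is also a counterexample (LHS = 1764, RHS = 252), but it's lexicographically larger.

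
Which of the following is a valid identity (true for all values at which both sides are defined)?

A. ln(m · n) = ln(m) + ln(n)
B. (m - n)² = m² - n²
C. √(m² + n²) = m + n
A: holds — e.g. at (5, 8), both sides equal ln(40) ≈ 3.689.
B: fails at (2, 4) — LHS = 4, RHS = -12.
C: fails at (2, 7) — LHS = √(53) ≈ 7.28, RHS = 9.

Answer: A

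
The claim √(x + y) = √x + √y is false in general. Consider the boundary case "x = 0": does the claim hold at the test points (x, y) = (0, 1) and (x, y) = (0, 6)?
Yes, holds at both test points

At (0, 1): LHS = 1, RHS = 1 → equal
At (0, 6): LHS = √(6) ≈ 2.449, RHS = √(6) ≈ 2.449 → equal

So the claim does hold at both of these boundary points, even though it is not an identity.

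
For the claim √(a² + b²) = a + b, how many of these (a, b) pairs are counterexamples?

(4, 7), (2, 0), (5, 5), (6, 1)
Testing each pair:
(4, 7): LHS = √(65) ≈ 8.062, RHS = 11 → counterexample
(2, 0): LHS = 2, RHS = 2 → satisfies claim
(5, 5): LHS = 5·√(2) ≈ 7.071, RHS = 10 → counterexample
(6, 1): LHS = √(37) ≈ 6.083, RHS = 7 → counterexample

That makes 3 counterexamples.

Answer: 3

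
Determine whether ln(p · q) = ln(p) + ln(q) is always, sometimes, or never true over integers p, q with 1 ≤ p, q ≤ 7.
The identity holds for every pair in the range. For instance at (p, q) = (2, 3): both sides equal ln(6) ≈ 1.792.

Answer: Always true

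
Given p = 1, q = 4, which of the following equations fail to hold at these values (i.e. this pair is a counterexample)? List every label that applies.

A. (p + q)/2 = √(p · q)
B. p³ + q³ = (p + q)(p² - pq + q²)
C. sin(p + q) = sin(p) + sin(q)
Evaluating each claim at the given values:
A. LHS = 5/2, RHS = 2 → fails here (LHS ≠ RHS)
B. LHS = 65, RHS = 65 → holds here (LHS = RHS)
C. LHS = sin(5) ≈ -0.9589, RHS = sin(4) + sin(1) ≈ 0.08467 → fails here (LHS ≠ RHS)

Answer: A, C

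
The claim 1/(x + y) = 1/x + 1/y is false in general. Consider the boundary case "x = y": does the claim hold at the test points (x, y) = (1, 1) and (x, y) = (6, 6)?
At (1, 1): LHS = 1/2 ≠ RHS = 2
At (6, 6): LHS = 1/12 ≠ RHS = 1/3

Answer: No, fails at both test points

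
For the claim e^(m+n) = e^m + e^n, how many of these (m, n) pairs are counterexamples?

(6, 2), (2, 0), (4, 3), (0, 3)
Testing each pair:
(6, 2): LHS = e^8 ≈ 2981, RHS = e^2 + e^6 ≈ 410.8 → counterexample
(2, 0): LHS = e^2 ≈ 7.389, RHS = 1 + e^2 ≈ 8.389 → counterexample
(4, 3): LHS = e^7 ≈ 1097, RHS = e^3 + e^4 ≈ 74.68 → counterexample
(0, 3): LHS = e^3 ≈ 20.09, RHS = 1 + e^3 ≈ 21.09 → counterexample

That makes 4 counterexamples.

Answer: 4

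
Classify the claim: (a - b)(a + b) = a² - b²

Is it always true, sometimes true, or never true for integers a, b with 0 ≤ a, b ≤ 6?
The identity holds for every pair in the range. For instance at (a, b) = (3, 3): both sides equal 0.

Answer: Always true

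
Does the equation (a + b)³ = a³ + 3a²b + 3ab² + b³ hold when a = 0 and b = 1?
Holds

Substituting a = 0, b = 1:

LHS = (0 + 1)³ = 1
RHS = 0³ + 3·0²·1 + 3·0·1² + 1³ = 1

LHS = RHS, so the equation holds at this point.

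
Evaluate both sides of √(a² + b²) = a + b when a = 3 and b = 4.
LHS = √(3² + 4²) = 5
RHS = 3 + 4 = 7

LHS ≠ RHS, so the equation does not hold here.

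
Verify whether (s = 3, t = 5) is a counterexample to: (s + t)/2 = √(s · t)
Substituting s = 3, t = 5:
LHS = (3 + 5)/2 = 4
RHS = √(3 · 5) = √(15) ≈ 3.873

Since LHS ≠ RHS, this pair disproves the claim.

Answer: Yes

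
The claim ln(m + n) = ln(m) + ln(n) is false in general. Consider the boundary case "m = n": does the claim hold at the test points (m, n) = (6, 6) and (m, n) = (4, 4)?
No, fails at both test points

At (6, 6): LHS = ln(12) ≈ 2.485 ≠ RHS = 2·ln(6) ≈ 3.584
At (4, 4): LHS = ln(8) ≈ 2.079 ≠ RHS = 2·ln(4) ≈ 2.773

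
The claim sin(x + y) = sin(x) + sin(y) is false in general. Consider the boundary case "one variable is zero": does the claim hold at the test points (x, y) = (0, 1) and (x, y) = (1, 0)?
Yes, holds at both test points

At (0, 1): LHS = sin(1) ≈ 0.8415, RHS = sin(1) ≈ 0.8415 → equal
At (1, 0): LHS = sin(1) ≈ 0.8415, RHS = sin(1) ≈ 0.8415 → equal

So the claim does hold at both of these boundary points, even though it is not an identity.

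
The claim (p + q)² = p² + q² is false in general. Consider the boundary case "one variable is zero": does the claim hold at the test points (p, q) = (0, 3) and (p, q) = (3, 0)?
At (0, 3): LHS = 9, RHS = 9 → equal
At (3, 0): LHS = 9, RHS = 9 → equal

So the claim does hold at both of these boundary points, even though it is not an identity.

Answer: Yes, holds at both test points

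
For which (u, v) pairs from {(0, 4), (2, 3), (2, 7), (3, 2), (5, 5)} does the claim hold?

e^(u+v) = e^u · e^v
All pairs

Testing each pair:
(0, 4): LHS = e^4 ≈ 54.6, RHS = e^4 ≈ 54.6 → holds
(2, 3): LHS = e^5 ≈ 148.4, RHS = e^5 ≈ 148.4 → holds
(2, 7): LHS = e^9 ≈ 8103, RHS = e^9 ≈ 8103 → holds
(3, 2): LHS = e^5 ≈ 148.4, RHS = e^5 ≈ 148.4 → holds
(5, 5): LHS = e^10 ≈ 22026.5, RHS = e^10 ≈ 22026.5 → holds

Every pair satisfies the claim.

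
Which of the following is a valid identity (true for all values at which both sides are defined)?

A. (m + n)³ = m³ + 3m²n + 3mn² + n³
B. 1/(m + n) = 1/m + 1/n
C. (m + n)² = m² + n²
A

A: holds — e.g. at (0, 1), both sides equal 1.
B: fails at (4, 5) — LHS = 1/9, RHS = 9/20.
C: fails at (4, 4) — LHS = 64, RHS = 32.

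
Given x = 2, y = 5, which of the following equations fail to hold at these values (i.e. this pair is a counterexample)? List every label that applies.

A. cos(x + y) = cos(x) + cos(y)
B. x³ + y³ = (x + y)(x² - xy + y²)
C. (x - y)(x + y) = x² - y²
Evaluating each claim at the given values:
A. LHS = cos(7) ≈ 0.7539, RHS = cos(2) + cos(5) ≈ -0.1325 → fails here (LHS ≠ RHS)
B. LHS = 133, RHS = 133 → holds here (LHS = RHS)
C. LHS = -21, RHS = -21 → holds here (LHS = RHS)

Answer: A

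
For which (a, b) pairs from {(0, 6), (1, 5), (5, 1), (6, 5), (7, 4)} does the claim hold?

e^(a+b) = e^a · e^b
Testing each pair:
(0, 6): LHS = e^6 ≈ 403.4, RHS = e^6 ≈ 403.4 → holds
(1, 5): LHS = e^6 ≈ 403.4, RHS = e^6 ≈ 403.4 → holds
(5, 1): LHS = e^6 ≈ 403.4, RHS = e^6 ≈ 403.4 → holds
(6, 5): LHS = e^11 ≈ 59874.1, RHS = e^11 ≈ 59874.1 → holds
(7, 4): LHS = e^11 ≈ 59874.1, RHS = e^11 ≈ 59874.1 → holds

Every pair satisfies the claim.

Answer: All pairs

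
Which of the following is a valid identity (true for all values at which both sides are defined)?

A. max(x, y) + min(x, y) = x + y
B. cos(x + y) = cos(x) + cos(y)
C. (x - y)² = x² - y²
A

A: holds — e.g. at (2, 3), both sides equal 5.
B: fails at (2, 3) — LHS = cos(5) ≈ 0.2837, RHS = cos(3) + cos(2) ≈ -1.406.
C: fails at (1, 2) — LHS = 1, RHS = -3.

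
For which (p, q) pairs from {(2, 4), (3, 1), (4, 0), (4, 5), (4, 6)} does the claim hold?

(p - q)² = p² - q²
Testing each pair:
(2, 4): LHS = 4, RHS = -12 → fails
(3, 1): LHS = 4, RHS = 8 → fails
(4, 0): LHS = 16, RHS = 16 → holds
(4, 5): LHS = 1, RHS = -9 → fails
(4, 6): LHS = 4, RHS = -20 → fails

1 of 5 pairs satisfies the claim.

Answer: (4, 0)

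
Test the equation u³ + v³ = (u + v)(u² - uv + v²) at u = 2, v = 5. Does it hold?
Holds

Substituting u = 2, v = 5:

LHS = 2³ + 5³ = 133
RHS = (2 + 5)(2² - 2·5 + 5²) = 133

LHS = RHS, so the equation holds at this point.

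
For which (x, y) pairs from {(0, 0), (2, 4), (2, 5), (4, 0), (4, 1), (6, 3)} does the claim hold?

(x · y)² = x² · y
(0, 0), (4, 0), (4, 1)

Testing each pair:
(0, 0): LHS = 0, RHS = 0 → holds
(2, 4): LHS = 64, RHS = 16 → fails
(2, 5): LHS = 100, RHS = 20 → fails
(4, 0): LHS = 0, RHS = 0 → holds
(4, 1): LHS = 16, RHS = 16 → holds
(6, 3): LHS = 324, RHS = 108 → fails

3 of 6 pairs satisfy the claim.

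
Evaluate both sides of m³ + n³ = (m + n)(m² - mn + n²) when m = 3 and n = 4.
LHS = 3³ + 4³ = 91
RHS = (3 + 4)(3² - 3·4 + 4²) = 91

LHS = RHS: the two sides agree.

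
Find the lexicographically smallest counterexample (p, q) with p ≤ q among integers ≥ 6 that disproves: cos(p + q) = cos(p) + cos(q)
Substituting (6, 6) into the claim:
LHS = cos(6 + 6) = cos(12) ≈ 0.8439
RHS = cos(6) + cos(6) = 2·cos(6) ≈ 1.92

Since LHS ≠ RHS, this pair disproves the claim, and no lexicographically smaller pair (p ≤ q, integers ≥ 6) does.

For instance (10, 10) is also a counterexample (LHS = cos(20) ≈ 0.4081, RHS = 2·cos(10) ≈ -1.678), but it's lexicographically larger.

Answer: (p, q) = (6, 6)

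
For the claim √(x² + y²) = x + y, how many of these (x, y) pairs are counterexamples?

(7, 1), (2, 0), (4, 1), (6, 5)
3

Testing each pair:
(7, 1): LHS = 5·√(2) ≈ 7.071, RHS = 8 → counterexample
(2, 0): LHS = 2, RHS = 2 → satisfies claim
(4, 1): LHS = √(17) ≈ 4.123, RHS = 5 → counterexample
(6, 5): LHS = √(61) ≈ 7.81, RHS = 11 → counterexample

That makes 3 counterexamples.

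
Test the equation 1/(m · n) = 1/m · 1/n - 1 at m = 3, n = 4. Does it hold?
Fails

Substituting m = 3, n = 4:

LHS = 1/(3 · 4) = 1/12
RHS = 1/3 · 1/4 - 1 = -11/12

LHS ≠ RHS, so the equation does not hold at this point.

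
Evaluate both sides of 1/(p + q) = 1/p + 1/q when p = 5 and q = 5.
LHS = 1/(5 + 5) = 1/10
RHS = 1/5 + 1/5 = 2/5

LHS ≠ RHS, so the equation does not hold here.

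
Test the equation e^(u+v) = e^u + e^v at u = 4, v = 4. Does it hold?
Fails

Substituting u = 4, v = 4:

LHS = e^(4+4) = e^8 ≈ 2981
RHS = e^4 + e^4 = 2·e^4 ≈ 109.2

LHS ≠ RHS, so the equation does not hold at this point.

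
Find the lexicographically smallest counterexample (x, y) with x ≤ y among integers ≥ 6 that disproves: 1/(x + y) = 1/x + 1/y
(x, y) = (6, 6)

Substituting (6, 6) into the claim:
LHS = 1/(6 + 6) = 1/12
RHS = 1/6 + 1/6 = 1/3

Since LHS ≠ RHS, this pair disproves the claim, and no lexicographically smaller pair (x ≤ y, integers ≥ 6) does.

For instance (11, 13) is also a counterexample (LHS = 1/24, RHS = 24/143), but it's lexicographically larger.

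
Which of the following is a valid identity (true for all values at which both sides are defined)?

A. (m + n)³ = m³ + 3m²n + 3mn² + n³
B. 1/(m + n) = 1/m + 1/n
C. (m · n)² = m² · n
A

A: holds — e.g. at (2, 3), both sides equal 125.
B: fails at (5, 5) — LHS = 1/10, RHS = 2/5.
C: fails at (5, 5) — LHS = 625, RHS = 125.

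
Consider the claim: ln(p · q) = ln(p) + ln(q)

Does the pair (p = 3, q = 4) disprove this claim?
No

Substituting p = 3, q = 4:
LHS = ln(3 · 4) = ln(12) ≈ 2.485
RHS = ln(3) + ln(4) ≈ 2.485

The sides agree, so this pair does not disprove the claim.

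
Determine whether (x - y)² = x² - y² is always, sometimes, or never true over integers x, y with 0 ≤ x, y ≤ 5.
It holds at (x, y) = (1, 0) (both sides equal 1), but fails at (x, y) = (4, 2) (LHS = 4, RHS = 12).

Answer: Sometimes true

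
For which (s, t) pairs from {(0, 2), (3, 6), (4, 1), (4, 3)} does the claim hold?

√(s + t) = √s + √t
Testing each pair:
(0, 2): LHS = √(2) ≈ 1.414, RHS = √(2) ≈ 1.414 → holds
(3, 6): LHS = 3, RHS = √(3) + √(6) ≈ 4.182 → fails
(4, 1): LHS = √(5) ≈ 2.236, RHS = 3 → fails
(4, 3): LHS = √(7) ≈ 2.646, RHS = √(3) + 2 ≈ 3.732 → fails

1 of 4 pairs satisfies the claim.

Answer: (0, 2)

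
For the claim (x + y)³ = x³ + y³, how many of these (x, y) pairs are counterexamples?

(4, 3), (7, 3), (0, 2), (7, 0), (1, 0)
2

Testing each pair:
(4, 3): LHS = 343, RHS = 91 → counterexample
(7, 3): LHS = 1000, RHS = 370 → counterexample
(0, 2): LHS = 8, RHS = 8 → satisfies claim
(7, 0): LHS = 343, RHS = 343 → satisfies claim
(1, 0): LHS = 1, RHS = 1 → satisfies claim

That makes 2 counterexamples.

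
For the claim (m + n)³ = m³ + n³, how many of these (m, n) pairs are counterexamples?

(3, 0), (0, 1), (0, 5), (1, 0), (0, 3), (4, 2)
1

Testing each pair:
(3, 0): LHS = 27, RHS = 27 → satisfies claim
(0, 1): LHS = 1, RHS = 1 → satisfies claim
(0, 5): LHS = 125, RHS = 125 → satisfies claim
(1, 0): LHS = 1, RHS = 1 → satisfies claim
(0, 3): LHS = 27, RHS = 27 → satisfies claim
(4, 2): LHS = 216, RHS = 72 → counterexample

That makes 1 counterexample.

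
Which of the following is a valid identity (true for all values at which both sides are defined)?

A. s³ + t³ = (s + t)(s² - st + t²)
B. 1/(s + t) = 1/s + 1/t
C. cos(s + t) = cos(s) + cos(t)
A

A: holds — e.g. at (2, 2), both sides equal 16.
B: fails at (2, 2) — LHS = 1/4, RHS = 1.
C: fails at (1, 4) — LHS = cos(5) ≈ 0.2837, RHS = cos(4) + cos(1) ≈ -0.1133.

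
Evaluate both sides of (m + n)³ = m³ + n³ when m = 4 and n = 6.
LHS = (4 + 6)³ = 1000
RHS = 4³ + 6³ = 280

LHS ≠ RHS, so the equation does not hold here.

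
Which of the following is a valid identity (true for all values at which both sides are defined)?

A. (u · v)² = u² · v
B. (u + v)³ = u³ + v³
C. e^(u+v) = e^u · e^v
C

A: fails at (3, 5) — LHS = 225, RHS = 45.
B: fails at (6, 7) — LHS = 2197, RHS = 559.
C: holds — e.g. at (2, 3), both sides equal e^5 ≈ 148.4.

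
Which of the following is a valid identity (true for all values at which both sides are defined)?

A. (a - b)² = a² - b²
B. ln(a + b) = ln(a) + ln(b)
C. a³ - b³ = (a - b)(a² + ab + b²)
A: fails at (1, 3) — LHS = 4, RHS = -8.
B: fails at (4, 6) — LHS = ln(10) ≈ 2.303, RHS = ln(4) + ln(6) ≈ 3.178.
C: holds — e.g. at (1, 4), both sides equal -63.

Answer: C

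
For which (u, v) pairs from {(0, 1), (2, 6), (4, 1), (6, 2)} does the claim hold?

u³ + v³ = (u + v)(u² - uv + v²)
All pairs

Testing each pair:
(0, 1): LHS = 1, RHS = 1 → holds
(2, 6): LHS = 224, RHS = 224 → holds
(4, 1): LHS = 65, RHS = 65 → holds
(6, 2): LHS = 224, RHS = 224 → holds

Every pair satisfies the claim.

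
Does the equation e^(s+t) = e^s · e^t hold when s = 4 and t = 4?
Substituting s = 4, t = 4:

LHS = e^(4+4) = e^8 ≈ 2981
RHS = e^4 · e^4 = e^8 ≈ 2981

LHS = RHS, so the equation holds at this point.

Answer: Holds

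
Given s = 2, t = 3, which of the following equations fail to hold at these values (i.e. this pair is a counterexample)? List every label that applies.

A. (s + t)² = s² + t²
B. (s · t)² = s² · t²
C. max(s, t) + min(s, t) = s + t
A

Evaluating each claim at the given values:
A. LHS = 25, RHS = 13 → fails here (LHS ≠ RHS)
B. LHS = 36, RHS = 36 → holds here (LHS = RHS)
C. LHS = 5, RHS = 5 → holds here (LHS = RHS)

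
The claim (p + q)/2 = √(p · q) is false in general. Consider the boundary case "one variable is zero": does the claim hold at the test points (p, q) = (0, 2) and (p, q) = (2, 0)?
At (0, 2): LHS = 1 ≠ RHS = 0
At (2, 0): LHS = 1 ≠ RHS = 0

Answer: No, fails at both test points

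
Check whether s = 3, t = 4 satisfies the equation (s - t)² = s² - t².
Fails

Substituting s = 3, t = 4:

LHS = (3 - 4)² = 1
RHS = 3² - 4² = -7

LHS ≠ RHS, so the equation does not hold at this point.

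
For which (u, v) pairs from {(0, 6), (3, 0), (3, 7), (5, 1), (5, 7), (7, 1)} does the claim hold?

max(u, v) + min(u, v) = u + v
All pairs

Testing each pair:
(0, 6): LHS = 6, RHS = 6 → holds
(3, 0): LHS = 3, RHS = 3 → holds
(3, 7): LHS = 10, RHS = 10 → holds
(5, 1): LHS = 6, RHS = 6 → holds
(5, 7): LHS = 12, RHS = 12 → holds
(7, 1): LHS = 8, RHS = 8 → holds

Every pair satisfies the claim.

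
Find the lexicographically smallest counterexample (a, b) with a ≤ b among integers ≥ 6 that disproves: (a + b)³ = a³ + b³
(a, b) = (6, 6)

Substituting (6, 6) into the claim:
LHS = (6 + 6)³ = 1728
RHS = 6³ + 6³ = 432

Since LHS ≠ RHS, this pair disproves the claim, and no lexicographically smaller pair (a ≤ b, integers ≥ 6) does.

For instance (9, 13) is also a counterexample (LHS = 10648, RHS = 2926), but it's lexicographically larger.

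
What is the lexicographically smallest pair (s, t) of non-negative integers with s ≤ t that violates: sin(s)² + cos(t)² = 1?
(s, t) = (0, 1)

At (0, 0): both sides equal 1, so it holds there.

Substituting (0, 1) into the claim:
LHS = sin(0)² + cos(1)² = cos(1)² ≈ 0.2919
RHS = 1

Since LHS ≠ RHS, this pair disproves the claim, and no lexicographically smaller pair (s ≤ t, non-negative integers) does.

For instance (3, 5) is also a counterexample (LHS = sin(3)² + cos(5)² ≈ 0.1004, RHS = 1), but it's lexicographically larger.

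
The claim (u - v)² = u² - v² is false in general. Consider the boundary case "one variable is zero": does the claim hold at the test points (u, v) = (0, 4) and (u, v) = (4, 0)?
At (0, 4): LHS = 16 ≠ RHS = -16
At (4, 0): LHS = 16, RHS = 16 → equal

Answer: Only at (4, 0)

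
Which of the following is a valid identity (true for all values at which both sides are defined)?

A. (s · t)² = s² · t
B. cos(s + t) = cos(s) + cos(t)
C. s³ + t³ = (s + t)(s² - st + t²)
C

A: fails at (5, 5) — LHS = 625, RHS = 125.
B: fails at (1, 1) — LHS = cos(2) ≈ -0.4161, RHS = 2·cos(1) ≈ 1.081.
C: holds — e.g. at (5, 5), both sides equal 250.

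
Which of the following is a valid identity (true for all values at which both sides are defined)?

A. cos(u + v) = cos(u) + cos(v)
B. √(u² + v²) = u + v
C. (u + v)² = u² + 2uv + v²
A: fails at (1, 4) — LHS = cos(5) ≈ 0.2837, RHS = cos(4) + cos(1) ≈ -0.1133.
B: fails at (3, 7) — LHS = √(58) ≈ 7.616, RHS = 10.
C: holds — e.g. at (2, 3), both sides equal 25.

Answer: C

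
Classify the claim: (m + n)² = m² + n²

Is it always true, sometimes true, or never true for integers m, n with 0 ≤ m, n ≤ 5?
It holds at (m, n) = (0, 2) (both sides equal 4), but fails at (m, n) = (4, 5) (LHS = 81, RHS = 41).

Answer: Sometimes true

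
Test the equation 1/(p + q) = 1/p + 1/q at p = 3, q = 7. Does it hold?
Substituting p = 3, q = 7:

LHS = 1/(3 + 7) = 1/10
RHS = 1/3 + 1/7 = 10/21

LHS ≠ RHS, so the equation does not hold at this point.

Answer: Fails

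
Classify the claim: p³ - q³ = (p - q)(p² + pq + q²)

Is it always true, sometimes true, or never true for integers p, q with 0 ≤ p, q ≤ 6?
The identity holds for every pair in the range. For instance at (p, q) = (5, 4): both sides equal 61.

Answer: Always true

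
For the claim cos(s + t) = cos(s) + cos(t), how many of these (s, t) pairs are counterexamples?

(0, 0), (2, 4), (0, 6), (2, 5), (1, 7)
Testing each pair:
(0, 0): LHS = 1, RHS = 2 → counterexample
(2, 4): LHS = cos(6) ≈ 0.9602, RHS = cos(4) + cos(2) ≈ -1.07 → counterexample
(0, 6): LHS = cos(6) ≈ 0.9602, RHS = cos(6) + 1 ≈ 1.96 → counterexample
(2, 5): LHS = cos(7) ≈ 0.7539, RHS = cos(2) + cos(5) ≈ -0.1325 → counterexample
(1, 7): LHS = cos(8) ≈ -0.1455, RHS = cos(1) + cos(7) ≈ 1.294 → counterexample

That makes 5 counterexamples.

Answer: 5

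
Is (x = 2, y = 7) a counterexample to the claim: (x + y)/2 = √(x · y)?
Substituting x = 2, y = 7:
LHS = (2 + 7)/2 = 9/2
RHS = √(2 · 7) = √(14) ≈ 3.742

Since LHS ≠ RHS, this pair disproves the claim.

Answer: Yes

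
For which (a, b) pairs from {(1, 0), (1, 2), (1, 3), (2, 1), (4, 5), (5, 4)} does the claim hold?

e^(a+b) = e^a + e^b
None

Testing each pair:
(1, 0): LHS = e ≈ 2.718, RHS = 1 + e ≈ 3.718 → fails
(1, 2): LHS = e^3 ≈ 20.09, RHS = e + e^2 ≈ 10.11 → fails
(1, 3): LHS = e^4 ≈ 54.6, RHS = e + e^3 ≈ 22.8 → fails
(2, 1): LHS = e^3 ≈ 20.09, RHS = e + e^2 ≈ 10.11 → fails
(4, 5): LHS = e^9 ≈ 8103, RHS = e^4 + e^5 ≈ 203 → fails
(5, 4): LHS = e^9 ≈ 8103, RHS = e^4 + e^5 ≈ 203 → fails

No pair satisfies the claim.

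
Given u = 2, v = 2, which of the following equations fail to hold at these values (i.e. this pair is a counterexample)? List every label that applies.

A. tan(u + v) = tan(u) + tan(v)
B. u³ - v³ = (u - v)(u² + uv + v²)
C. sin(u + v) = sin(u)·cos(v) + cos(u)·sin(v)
A

Evaluating each claim at the given values:
A. LHS = tan(4) ≈ 1.158, RHS = 2·tan(2) ≈ -4.37 → fails here (LHS ≠ RHS)
B. LHS = 0, RHS = 0 → holds here (LHS = RHS)
C. LHS = sin(4) ≈ -0.7568, RHS = 2·sin(2)·cos(2) ≈ -0.7568 → holds here (LHS = RHS)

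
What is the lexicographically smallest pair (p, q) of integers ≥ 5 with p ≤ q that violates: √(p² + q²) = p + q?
(p, q) = (5, 5)

Substituting (5, 5) into the claim:
LHS = √(5² + 5²) = 5·√(2) ≈ 7.071
RHS = 5 + 5 = 10

Since LHS ≠ RHS, this pair disproves the claim, and no lexicographically smaller pair (p ≤ q, integers ≥ 5) does.

For instance (10, 10) is also a counterexample (LHS = 10·√(2) ≈ 14.14, RHS = 20), but it's lexicographically larger.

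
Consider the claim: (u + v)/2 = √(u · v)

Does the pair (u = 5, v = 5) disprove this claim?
No

Substituting u = 5, v = 5:
LHS = (5 + 5)/2 = 5
RHS = √(5 · 5) = 5

The sides agree, so this pair does not disprove the claim.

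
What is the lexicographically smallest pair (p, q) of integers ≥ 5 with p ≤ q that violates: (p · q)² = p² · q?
Substituting (5, 5) into the claim:
LHS = (5 · 5)² = 625
RHS = 5² · 5 = 125

Since LHS ≠ RHS, this pair disproves the claim, and no lexicographically smaller pair (p ≤ q, integers ≥ 5) does.

For instance (10, 11) is also a counterexample (LHS = 12100, RHS = 1100), but it's lexicographically larger.

Answer: (p, q) = (5, 5)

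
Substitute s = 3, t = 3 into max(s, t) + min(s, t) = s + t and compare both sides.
LHS = max(3, 3) + min(3, 3) = 6
RHS = 3 + 3 = 6

LHS = RHS: the two sides agree.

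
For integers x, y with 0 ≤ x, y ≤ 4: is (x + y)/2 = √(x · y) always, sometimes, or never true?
It holds at (x, y) = (2, 2) (both sides equal 2), but fails at (x, y) = (3, 2) (LHS = 5/2, RHS = √(6) ≈ 2.449).

Answer: Sometimes true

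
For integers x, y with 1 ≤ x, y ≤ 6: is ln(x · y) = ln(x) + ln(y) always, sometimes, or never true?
Always true

The identity holds for every pair in the range. For instance at (x, y) = (5, 3): both sides equal ln(15) ≈ 2.708.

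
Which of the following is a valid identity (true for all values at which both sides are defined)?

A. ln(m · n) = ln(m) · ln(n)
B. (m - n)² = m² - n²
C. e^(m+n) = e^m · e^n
A: fails at (3, 4) — LHS = ln(12) ≈ 2.485, RHS = ln(3)·ln(4) ≈ 1.523.
B: fails at (1, 2) — LHS = 1, RHS = -3.
C: holds — e.g. at (3, 5), both sides equal e^8 ≈ 2981.

Answer: C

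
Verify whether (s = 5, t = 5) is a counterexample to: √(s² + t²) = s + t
Yes

Substituting s = 5, t = 5:
LHS = √(5² + 5²) = 5·√(2) ≈ 7.071
RHS = 5 + 5 = 10

Since LHS ≠ RHS, this pair disproves the claim.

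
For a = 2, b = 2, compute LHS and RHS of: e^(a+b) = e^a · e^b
LHS = e^(2+2) = e^4 ≈ 54.6
RHS = e^2 · e^2 = e^4 ≈ 54.6

LHS = RHS: the two sides agree.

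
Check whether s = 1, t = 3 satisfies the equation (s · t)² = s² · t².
Holds

Substituting s = 1, t = 3:

LHS = (1 · 3)² = 9
RHS = 1² · 3² = 9

LHS = RHS, so the equation holds at this point.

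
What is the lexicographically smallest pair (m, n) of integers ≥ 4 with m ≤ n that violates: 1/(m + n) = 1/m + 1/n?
Substituting (4, 4) into the claim:
LHS = 1/(4 + 4) = 1/8
RHS = 1/4 + 1/4 = 1/2

Since LHS ≠ RHS, this pair disproves the claim, and no lexicographically smaller pair (m ≤ n, integers ≥ 4) does.

For instance (7, 7) is also a counterexample (LHS = 1/14, RHS = 2/7), but it's lexicographically larger.

Answer: (m, n) = (4, 4)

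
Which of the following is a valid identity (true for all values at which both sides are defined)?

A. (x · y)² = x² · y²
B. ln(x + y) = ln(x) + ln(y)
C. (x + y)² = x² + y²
A

A: holds — e.g. at (2, 4), both sides equal 64.
B: fails at (4, 5) — LHS = ln(9) ≈ 2.197, RHS = ln(4) + ln(5) ≈ 2.996.
C: fails at (3, 3) — LHS = 36, RHS = 18.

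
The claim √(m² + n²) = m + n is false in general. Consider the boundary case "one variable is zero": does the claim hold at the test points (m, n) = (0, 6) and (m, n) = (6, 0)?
Yes, holds at both test points

At (0, 6): LHS = 6, RHS = 6 → equal
At (6, 0): LHS = 6, RHS = 6 → equal

So the claim does hold at both of these boundary points, even though it is not an identity.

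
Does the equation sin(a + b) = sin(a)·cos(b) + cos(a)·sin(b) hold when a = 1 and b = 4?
Substituting a = 1, b = 4:

LHS = sin(1 + 4) = sin(5) ≈ -0.9589
RHS = sin(1)·cos(4) + cos(1)·sin(4) = sin(1)·cos(4) + sin(4)·cos(1) ≈ -0.9589

LHS = RHS, so the equation holds at this point.

Answer: Holds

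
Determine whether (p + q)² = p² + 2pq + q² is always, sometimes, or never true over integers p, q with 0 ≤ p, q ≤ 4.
Always true

The identity holds for every pair in the range. For instance at (p, q) = (2, 3): both sides equal 25.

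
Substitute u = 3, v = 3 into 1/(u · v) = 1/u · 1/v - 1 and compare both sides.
LHS = 1/(3 · 3) = 1/9
RHS = 1/3 · 1/3 - 1 = -8/9

LHS ≠ RHS, so the equation does not hold here.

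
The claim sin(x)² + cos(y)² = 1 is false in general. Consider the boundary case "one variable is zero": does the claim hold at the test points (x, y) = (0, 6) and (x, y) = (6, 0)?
At (0, 6): LHS = cos(6)² ≈ 0.9219 ≠ RHS = 1
At (6, 0): LHS = sin(6)² + 1 ≈ 1.078 ≠ RHS = 1

Answer: No, fails at both test points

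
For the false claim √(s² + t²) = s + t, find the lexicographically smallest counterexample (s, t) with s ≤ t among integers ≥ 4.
(s, t) = (4, 4)

Substituting (4, 4) into the claim:
LHS = √(4² + 4²) = 4·√(2) ≈ 5.657
RHS = 4 + 4 = 8

Since LHS ≠ RHS, this pair disproves the claim, and no lexicographically smaller pair (s ≤ t, integers ≥ 4) does.

For instance (5, 8) is also a counterexample (LHS = √(89) ≈ 9.434, RHS = 13), but it's lexicographically larger.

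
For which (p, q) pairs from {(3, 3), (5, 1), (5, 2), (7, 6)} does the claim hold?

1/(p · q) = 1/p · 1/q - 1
None

Testing each pair:
(3, 3): LHS = 1/9, RHS = -8/9 → fails
(5, 1): LHS = 1/5, RHS = -4/5 → fails
(5, 2): LHS = 1/10, RHS = -9/10 → fails
(7, 6): LHS = 1/42, RHS = -41/42 → fails

No pair satisfies the claim.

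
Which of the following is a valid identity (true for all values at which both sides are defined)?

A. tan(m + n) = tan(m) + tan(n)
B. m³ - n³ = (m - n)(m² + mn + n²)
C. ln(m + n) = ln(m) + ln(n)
A: fails at (3, 5) — LHS = tan(8) ≈ -6.8, RHS = tan(5) + tan(3) ≈ -3.523.
B: holds — e.g. at (5, 8), both sides equal -387.
C: fails at (1, 4) — LHS = ln(5) ≈ 1.609, RHS = ln(4) ≈ 1.386.

Answer: B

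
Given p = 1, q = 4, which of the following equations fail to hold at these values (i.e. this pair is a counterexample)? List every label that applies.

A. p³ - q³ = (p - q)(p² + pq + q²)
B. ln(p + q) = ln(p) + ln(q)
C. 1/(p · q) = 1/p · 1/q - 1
B, C

Evaluating each claim at the given values:
A. LHS = -63, RHS = -63 → holds here (LHS = RHS)
B. LHS = ln(5) ≈ 1.609, RHS = ln(4) ≈ 1.386 → fails here (LHS ≠ RHS)
C. LHS = 1/4, RHS = -3/4 → fails here (LHS ≠ RHS)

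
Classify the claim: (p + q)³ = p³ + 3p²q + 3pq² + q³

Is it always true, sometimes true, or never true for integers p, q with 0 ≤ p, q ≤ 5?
Always true

The identity holds for every pair in the range. For instance at (p, q) = (1, 4): both sides equal 125.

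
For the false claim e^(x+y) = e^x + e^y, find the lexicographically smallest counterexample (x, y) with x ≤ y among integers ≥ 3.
(x, y) = (3, 3)

Substituting (3, 3) into the claim:
LHS = e^(3+3) = e^6 ≈ 403.4
RHS = e^3 + e^3 = 2·e^3 ≈ 40.17

Since LHS ≠ RHS, this pair disproves the claim, and no lexicographically smaller pair (x ≤ y, integers ≥ 3) does.

For instance (5, 7) is also a counterexample (LHS = e^12 ≈ 162754.8, RHS = e^5 + e^7 ≈ 1245), but it's lexicographically larger.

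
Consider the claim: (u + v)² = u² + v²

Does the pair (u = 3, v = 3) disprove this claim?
Substituting u = 3, v = 3:
LHS = (3 + 3)² = 36
RHS = 3² + 3² = 18

Since LHS ≠ RHS, this pair disproves the claim.

Answer: Yes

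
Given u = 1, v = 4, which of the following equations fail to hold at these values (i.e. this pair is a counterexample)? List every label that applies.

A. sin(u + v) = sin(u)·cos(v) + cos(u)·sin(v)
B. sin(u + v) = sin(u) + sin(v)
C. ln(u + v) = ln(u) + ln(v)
Evaluating each claim at the given values:
A. LHS = sin(5) ≈ -0.9589, RHS = sin(1)·cos(4) + sin(4)·cos(1) ≈ -0.9589 → holds here (LHS = RHS)
B. LHS = sin(5) ≈ -0.9589, RHS = sin(4) + sin(1) ≈ 0.08467 → fails here (LHS ≠ RHS)
C. LHS = ln(5) ≈ 1.609, RHS = ln(4) ≈ 1.386 → fails here (LHS ≠ RHS)

Answer: B, C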